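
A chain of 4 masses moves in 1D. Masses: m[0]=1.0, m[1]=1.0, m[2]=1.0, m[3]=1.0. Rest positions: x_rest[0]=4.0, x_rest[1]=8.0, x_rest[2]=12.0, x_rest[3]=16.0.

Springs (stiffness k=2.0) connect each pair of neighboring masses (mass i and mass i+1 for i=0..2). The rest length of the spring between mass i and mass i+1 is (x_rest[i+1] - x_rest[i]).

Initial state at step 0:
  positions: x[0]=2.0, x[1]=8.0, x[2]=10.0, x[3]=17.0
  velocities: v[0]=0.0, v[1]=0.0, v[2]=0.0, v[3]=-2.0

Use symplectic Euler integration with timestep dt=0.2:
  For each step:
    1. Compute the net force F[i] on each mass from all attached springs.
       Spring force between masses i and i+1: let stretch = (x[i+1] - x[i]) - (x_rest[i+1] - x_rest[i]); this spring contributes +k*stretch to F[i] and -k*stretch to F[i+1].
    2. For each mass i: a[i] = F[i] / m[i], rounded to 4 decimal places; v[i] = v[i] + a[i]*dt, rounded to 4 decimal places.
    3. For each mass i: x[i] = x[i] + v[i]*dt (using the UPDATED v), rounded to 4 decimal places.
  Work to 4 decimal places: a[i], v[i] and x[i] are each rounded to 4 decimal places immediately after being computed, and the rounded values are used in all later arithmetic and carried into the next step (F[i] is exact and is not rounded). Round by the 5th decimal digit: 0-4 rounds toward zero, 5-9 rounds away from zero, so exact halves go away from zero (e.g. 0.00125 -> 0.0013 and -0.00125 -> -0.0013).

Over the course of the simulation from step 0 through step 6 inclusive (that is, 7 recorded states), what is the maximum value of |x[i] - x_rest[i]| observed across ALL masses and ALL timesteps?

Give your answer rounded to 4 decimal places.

Step 0: x=[2.0000 8.0000 10.0000 17.0000] v=[0.0000 0.0000 0.0000 -2.0000]
Step 1: x=[2.1600 7.6800 10.4000 16.3600] v=[0.8000 -1.6000 2.0000 -3.2000]
Step 2: x=[2.4416 7.1360 11.0592 15.5632] v=[1.4080 -2.7200 3.2960 -3.9840]
Step 3: x=[2.7788 6.5303 11.7649 14.7261] v=[1.6858 -3.0285 3.5283 -4.1856]
Step 4: x=[3.0961 6.0432 12.2887 13.9721] v=[1.5864 -2.4353 2.6189 -3.7701]
Step 5: x=[3.3291 5.8200 12.4475 13.4034] v=[1.1652 -1.1159 0.7941 -2.8435]
Step 6: x=[3.4414 5.9277 12.1526 13.0782] v=[0.5616 0.5387 -1.4745 -1.6259]
Max displacement = 2.9218

Answer: 2.9218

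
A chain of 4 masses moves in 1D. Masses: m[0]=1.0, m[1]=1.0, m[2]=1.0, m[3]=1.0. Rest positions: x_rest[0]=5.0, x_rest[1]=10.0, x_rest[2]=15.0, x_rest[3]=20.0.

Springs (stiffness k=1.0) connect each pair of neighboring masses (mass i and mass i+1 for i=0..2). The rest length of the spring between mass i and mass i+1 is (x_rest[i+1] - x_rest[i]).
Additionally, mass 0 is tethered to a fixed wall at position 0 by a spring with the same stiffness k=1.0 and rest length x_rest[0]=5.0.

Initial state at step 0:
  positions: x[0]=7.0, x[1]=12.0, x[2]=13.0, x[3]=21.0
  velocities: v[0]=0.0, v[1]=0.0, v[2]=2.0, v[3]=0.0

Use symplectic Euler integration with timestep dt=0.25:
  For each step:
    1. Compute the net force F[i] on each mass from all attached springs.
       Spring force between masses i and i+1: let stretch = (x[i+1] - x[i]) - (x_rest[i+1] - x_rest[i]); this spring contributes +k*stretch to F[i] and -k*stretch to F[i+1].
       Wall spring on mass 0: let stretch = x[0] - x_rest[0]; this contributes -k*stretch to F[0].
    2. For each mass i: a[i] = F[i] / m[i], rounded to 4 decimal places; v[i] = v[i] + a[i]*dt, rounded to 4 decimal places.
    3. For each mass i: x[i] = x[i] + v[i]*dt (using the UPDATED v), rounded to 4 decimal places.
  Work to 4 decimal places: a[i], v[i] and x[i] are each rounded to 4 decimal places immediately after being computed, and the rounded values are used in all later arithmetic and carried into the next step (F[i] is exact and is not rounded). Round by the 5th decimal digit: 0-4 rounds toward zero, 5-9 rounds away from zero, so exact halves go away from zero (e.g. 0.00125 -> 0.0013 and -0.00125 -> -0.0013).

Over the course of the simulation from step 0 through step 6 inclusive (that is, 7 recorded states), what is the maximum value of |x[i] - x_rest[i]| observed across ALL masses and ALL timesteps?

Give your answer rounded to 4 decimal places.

Step 0: x=[7.0000 12.0000 13.0000 21.0000] v=[0.0000 0.0000 2.0000 0.0000]
Step 1: x=[6.8750 11.7500 13.9375 20.8125] v=[-0.5000 -1.0000 3.7500 -0.7500]
Step 2: x=[6.6250 11.3320 15.1680 20.5078] v=[-1.0000 -1.6719 4.9219 -1.2188]
Step 3: x=[6.2551 10.8596 16.4925 20.1819] v=[-1.4795 -1.8897 5.2979 -1.3038]
Step 4: x=[5.7821 10.4515 17.6955 19.9379] v=[-1.8922 -1.6326 4.8120 -0.9762]
Step 5: x=[5.2395 10.2043 18.5859 19.8662] v=[-2.1704 -0.9890 3.5616 -0.2868]
Step 6: x=[4.6797 10.1706 19.0325 20.0270] v=[-2.2391 -0.1348 1.7863 0.6431]
Max displacement = 4.0325

Answer: 4.0325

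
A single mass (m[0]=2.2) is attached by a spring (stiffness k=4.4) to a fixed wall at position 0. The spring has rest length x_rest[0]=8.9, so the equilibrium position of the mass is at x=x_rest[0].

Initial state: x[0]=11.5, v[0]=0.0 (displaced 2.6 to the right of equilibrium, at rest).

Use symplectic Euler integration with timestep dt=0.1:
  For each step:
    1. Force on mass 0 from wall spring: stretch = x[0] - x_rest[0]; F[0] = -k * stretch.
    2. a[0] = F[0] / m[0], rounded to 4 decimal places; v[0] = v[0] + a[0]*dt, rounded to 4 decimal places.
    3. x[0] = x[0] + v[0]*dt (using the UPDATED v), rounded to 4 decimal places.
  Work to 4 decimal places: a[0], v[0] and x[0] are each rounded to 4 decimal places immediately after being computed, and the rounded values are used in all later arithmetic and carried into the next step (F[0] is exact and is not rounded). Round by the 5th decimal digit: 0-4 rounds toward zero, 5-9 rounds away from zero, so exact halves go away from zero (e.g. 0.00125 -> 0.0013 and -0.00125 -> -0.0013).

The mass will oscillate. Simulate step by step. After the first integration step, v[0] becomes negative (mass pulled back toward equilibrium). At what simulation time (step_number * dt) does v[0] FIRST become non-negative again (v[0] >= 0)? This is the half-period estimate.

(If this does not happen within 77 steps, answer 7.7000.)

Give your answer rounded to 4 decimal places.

Answer: 2.3000

Derivation:
Step 0: x=[11.5000] v=[0.0000]
Step 1: x=[11.4480] v=[-0.5200]
Step 2: x=[11.3450] v=[-1.0296]
Step 3: x=[11.1931] v=[-1.5186]
Step 4: x=[10.9954] v=[-1.9772]
Step 5: x=[10.7558] v=[-2.3963]
Step 6: x=[10.4791] v=[-2.7675]
Step 7: x=[10.1708] v=[-3.0833]
Step 8: x=[9.8371] v=[-3.3375]
Step 9: x=[9.4846] v=[-3.5249]
Step 10: x=[9.1204] v=[-3.6418]
Step 11: x=[8.7518] v=[-3.6859]
Step 12: x=[8.3862] v=[-3.6563]
Step 13: x=[8.0309] v=[-3.5535]
Step 14: x=[7.6929] v=[-3.3797]
Step 15: x=[7.3791] v=[-3.1383]
Step 16: x=[7.0957] v=[-2.8341]
Step 17: x=[6.8484] v=[-2.4732]
Step 18: x=[6.6421] v=[-2.0629]
Step 19: x=[6.4810] v=[-1.6113]
Step 20: x=[6.3683] v=[-1.1275]
Step 21: x=[6.3062] v=[-0.6212]
Step 22: x=[6.2960] v=[-0.1024]
Step 23: x=[6.3378] v=[0.4184]
First v>=0 after going negative at step 23, time=2.3000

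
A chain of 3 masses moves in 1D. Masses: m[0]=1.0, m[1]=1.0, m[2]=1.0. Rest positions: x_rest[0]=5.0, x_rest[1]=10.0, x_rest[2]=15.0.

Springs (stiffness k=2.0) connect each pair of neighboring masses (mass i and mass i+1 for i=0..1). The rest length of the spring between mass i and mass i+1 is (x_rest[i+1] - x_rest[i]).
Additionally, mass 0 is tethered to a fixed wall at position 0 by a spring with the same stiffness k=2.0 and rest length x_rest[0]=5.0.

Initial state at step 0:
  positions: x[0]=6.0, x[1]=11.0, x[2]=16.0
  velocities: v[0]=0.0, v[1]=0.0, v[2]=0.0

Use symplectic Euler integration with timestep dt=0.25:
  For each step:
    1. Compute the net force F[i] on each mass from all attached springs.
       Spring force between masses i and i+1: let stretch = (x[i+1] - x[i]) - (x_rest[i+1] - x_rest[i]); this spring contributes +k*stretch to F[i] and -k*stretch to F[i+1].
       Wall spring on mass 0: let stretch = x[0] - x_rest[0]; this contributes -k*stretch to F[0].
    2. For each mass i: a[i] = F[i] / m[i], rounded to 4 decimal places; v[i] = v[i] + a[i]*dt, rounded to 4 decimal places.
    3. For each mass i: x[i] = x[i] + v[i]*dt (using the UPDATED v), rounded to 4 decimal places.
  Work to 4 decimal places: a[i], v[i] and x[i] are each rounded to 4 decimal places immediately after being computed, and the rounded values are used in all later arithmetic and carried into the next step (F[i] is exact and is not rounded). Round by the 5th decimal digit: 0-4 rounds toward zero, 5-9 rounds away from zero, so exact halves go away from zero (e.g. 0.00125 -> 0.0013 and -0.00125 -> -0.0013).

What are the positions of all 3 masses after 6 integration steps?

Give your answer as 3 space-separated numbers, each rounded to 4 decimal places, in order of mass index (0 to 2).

Answer: 4.8824 10.4239 15.8848

Derivation:
Step 0: x=[6.0000 11.0000 16.0000] v=[0.0000 0.0000 0.0000]
Step 1: x=[5.8750 11.0000 16.0000] v=[-0.5000 0.0000 0.0000]
Step 2: x=[5.6563 10.9844 16.0000] v=[-0.8750 -0.0625 0.0000]
Step 3: x=[5.3965 10.9297 15.9981] v=[-1.0391 -0.2188 -0.0078]
Step 4: x=[5.1538 10.8169 15.9876] v=[-0.9708 -0.4512 -0.0420]
Step 5: x=[4.9748 10.6426 15.9558] v=[-0.7162 -0.6974 -0.1274]
Step 6: x=[4.8824 10.4239 15.8848] v=[-0.3697 -0.8747 -0.2840]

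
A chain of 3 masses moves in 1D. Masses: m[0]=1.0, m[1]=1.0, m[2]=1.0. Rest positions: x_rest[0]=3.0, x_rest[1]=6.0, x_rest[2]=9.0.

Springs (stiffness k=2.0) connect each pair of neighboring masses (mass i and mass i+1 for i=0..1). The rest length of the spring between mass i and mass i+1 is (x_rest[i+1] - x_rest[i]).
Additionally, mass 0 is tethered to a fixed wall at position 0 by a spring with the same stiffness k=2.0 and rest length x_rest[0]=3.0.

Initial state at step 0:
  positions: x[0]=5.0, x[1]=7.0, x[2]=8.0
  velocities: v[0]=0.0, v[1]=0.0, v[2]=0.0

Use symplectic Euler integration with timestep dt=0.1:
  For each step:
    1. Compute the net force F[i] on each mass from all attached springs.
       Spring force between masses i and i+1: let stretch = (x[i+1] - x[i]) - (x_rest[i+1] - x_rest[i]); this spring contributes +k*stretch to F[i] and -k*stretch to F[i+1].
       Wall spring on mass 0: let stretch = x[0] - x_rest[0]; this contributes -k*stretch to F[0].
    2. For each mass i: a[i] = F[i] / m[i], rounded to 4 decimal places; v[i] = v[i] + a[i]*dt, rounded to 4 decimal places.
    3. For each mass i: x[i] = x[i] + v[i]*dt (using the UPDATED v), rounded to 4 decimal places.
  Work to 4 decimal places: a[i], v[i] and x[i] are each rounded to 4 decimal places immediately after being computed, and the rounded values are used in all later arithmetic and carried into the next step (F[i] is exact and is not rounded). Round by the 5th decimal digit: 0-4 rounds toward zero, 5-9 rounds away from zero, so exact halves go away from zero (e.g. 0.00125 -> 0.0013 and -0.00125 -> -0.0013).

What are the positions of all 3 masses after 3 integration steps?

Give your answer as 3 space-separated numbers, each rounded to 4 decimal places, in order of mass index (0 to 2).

Answer: 4.6499 6.8820 8.2340

Derivation:
Step 0: x=[5.0000 7.0000 8.0000] v=[0.0000 0.0000 0.0000]
Step 1: x=[4.9400 6.9800 8.0400] v=[-0.6000 -0.2000 0.4000]
Step 2: x=[4.8220 6.9404 8.1188] v=[-1.1800 -0.3960 0.7880]
Step 3: x=[4.6499 6.8820 8.2340] v=[-1.7207 -0.5840 1.1523]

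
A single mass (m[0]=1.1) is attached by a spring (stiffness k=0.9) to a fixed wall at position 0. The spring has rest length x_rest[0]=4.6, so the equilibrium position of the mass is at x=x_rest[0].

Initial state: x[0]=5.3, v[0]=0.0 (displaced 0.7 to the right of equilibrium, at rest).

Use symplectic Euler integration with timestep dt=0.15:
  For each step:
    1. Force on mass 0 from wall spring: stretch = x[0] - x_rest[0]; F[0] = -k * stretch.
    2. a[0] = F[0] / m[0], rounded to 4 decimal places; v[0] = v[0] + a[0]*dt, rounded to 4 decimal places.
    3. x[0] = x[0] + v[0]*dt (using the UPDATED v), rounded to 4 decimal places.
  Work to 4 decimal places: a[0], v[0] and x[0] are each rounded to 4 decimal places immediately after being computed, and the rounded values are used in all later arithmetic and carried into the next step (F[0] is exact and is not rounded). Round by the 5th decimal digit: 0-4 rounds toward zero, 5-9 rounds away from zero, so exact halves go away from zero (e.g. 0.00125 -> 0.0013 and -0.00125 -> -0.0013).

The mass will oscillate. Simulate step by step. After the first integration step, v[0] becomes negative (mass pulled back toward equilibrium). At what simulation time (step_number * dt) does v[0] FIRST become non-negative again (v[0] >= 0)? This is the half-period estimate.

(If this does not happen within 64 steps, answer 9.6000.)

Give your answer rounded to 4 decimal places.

Step 0: x=[5.3000] v=[0.0000]
Step 1: x=[5.2871] v=[-0.0859]
Step 2: x=[5.2616] v=[-0.1702]
Step 3: x=[5.2239] v=[-0.2514]
Step 4: x=[5.1747] v=[-0.3280]
Step 5: x=[5.1149] v=[-0.3985]
Step 6: x=[5.0456] v=[-0.4617]
Step 7: x=[4.9681] v=[-0.5164]
Step 8: x=[4.8839] v=[-0.5616]
Step 9: x=[4.7944] v=[-0.5964]
Step 10: x=[4.7014] v=[-0.6203]
Step 11: x=[4.6065] v=[-0.6328]
Step 12: x=[4.5115] v=[-0.6336]
Step 13: x=[4.4181] v=[-0.6227]
Step 14: x=[4.3280] v=[-0.6004]
Step 15: x=[4.2430] v=[-0.5670]
Step 16: x=[4.1645] v=[-0.5232]
Step 17: x=[4.0940] v=[-0.4698]
Step 18: x=[4.0328] v=[-0.4077]
Step 19: x=[3.9821] v=[-0.3381]
Step 20: x=[3.9428] v=[-0.2623]
Step 21: x=[3.9156] v=[-0.1816]
Step 22: x=[3.9010] v=[-0.0976]
Step 23: x=[3.8992] v=[-0.0118]
Step 24: x=[3.9103] v=[0.0742]
First v>=0 after going negative at step 24, time=3.6000

Answer: 3.6000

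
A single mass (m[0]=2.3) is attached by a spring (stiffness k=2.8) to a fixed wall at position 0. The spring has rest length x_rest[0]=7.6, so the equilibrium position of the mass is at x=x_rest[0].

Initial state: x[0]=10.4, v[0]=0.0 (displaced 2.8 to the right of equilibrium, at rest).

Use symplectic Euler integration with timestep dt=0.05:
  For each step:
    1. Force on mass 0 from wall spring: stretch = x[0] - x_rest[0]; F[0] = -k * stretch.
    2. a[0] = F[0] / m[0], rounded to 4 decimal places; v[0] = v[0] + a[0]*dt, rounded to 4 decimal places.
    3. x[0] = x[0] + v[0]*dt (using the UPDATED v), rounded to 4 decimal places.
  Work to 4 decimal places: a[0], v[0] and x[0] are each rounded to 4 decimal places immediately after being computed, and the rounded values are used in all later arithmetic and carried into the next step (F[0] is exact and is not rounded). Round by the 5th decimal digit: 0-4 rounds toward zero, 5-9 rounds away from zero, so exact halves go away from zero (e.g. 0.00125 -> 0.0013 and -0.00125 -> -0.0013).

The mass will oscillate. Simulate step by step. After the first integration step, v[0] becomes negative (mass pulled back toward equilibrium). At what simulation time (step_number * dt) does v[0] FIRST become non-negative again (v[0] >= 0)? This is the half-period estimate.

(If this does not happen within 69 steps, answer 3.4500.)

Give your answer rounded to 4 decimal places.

Answer: 2.8500

Derivation:
Step 0: x=[10.4000] v=[0.0000]
Step 1: x=[10.3915] v=[-0.1704]
Step 2: x=[10.3745] v=[-0.3403]
Step 3: x=[10.3490] v=[-0.5092]
Step 4: x=[10.3152] v=[-0.6765]
Step 5: x=[10.2731] v=[-0.8418]
Step 6: x=[10.2229] v=[-1.0045]
Step 7: x=[10.1647] v=[-1.1642]
Step 8: x=[10.0987] v=[-1.3203]
Step 9: x=[10.0251] v=[-1.4724]
Step 10: x=[9.9441] v=[-1.6200]
Step 11: x=[9.8560] v=[-1.7627]
Step 12: x=[9.7610] v=[-1.9000]
Step 13: x=[9.6594] v=[-2.0315]
Step 14: x=[9.5516] v=[-2.1569]
Step 15: x=[9.4378] v=[-2.2757]
Step 16: x=[9.3184] v=[-2.3876]
Step 17: x=[9.1938] v=[-2.4922]
Step 18: x=[9.0643] v=[-2.5892]
Step 19: x=[8.9304] v=[-2.6783]
Step 20: x=[8.7924] v=[-2.7593]
Step 21: x=[8.6508] v=[-2.8319]
Step 22: x=[8.5060] v=[-2.8959]
Step 23: x=[8.3584] v=[-2.9511]
Step 24: x=[8.2085] v=[-2.9973]
Step 25: x=[8.0568] v=[-3.0343]
Step 26: x=[7.9037] v=[-3.0621]
Step 27: x=[7.7497] v=[-3.0806]
Step 28: x=[7.5952] v=[-3.0897]
Step 29: x=[7.4407] v=[-3.0894]
Step 30: x=[7.2867] v=[-3.0797]
Step 31: x=[7.1337] v=[-3.0606]
Step 32: x=[6.9821] v=[-3.0322]
Step 33: x=[6.8324] v=[-2.9946]
Step 34: x=[6.6850] v=[-2.9479]
Step 35: x=[6.5404] v=[-2.8922]
Step 36: x=[6.3990] v=[-2.8277]
Step 37: x=[6.2613] v=[-2.7546]
Step 38: x=[6.1276] v=[-2.6731]
Step 39: x=[5.9984] v=[-2.5835]
Step 40: x=[5.8741] v=[-2.4860]
Step 41: x=[5.7551] v=[-2.3809]
Step 42: x=[5.6417] v=[-2.2686]
Step 43: x=[5.5342] v=[-2.1494]
Step 44: x=[5.4330] v=[-2.0237]
Step 45: x=[5.3384] v=[-1.8918]
Step 46: x=[5.2507] v=[-1.7541]
Step 47: x=[5.1701] v=[-1.6111]
Step 48: x=[5.0969] v=[-1.4632]
Step 49: x=[5.0314] v=[-1.3108]
Step 50: x=[4.9737] v=[-1.1545]
Step 51: x=[4.9240] v=[-0.9946]
Step 52: x=[4.8824] v=[-0.8317]
Step 53: x=[4.8491] v=[-0.6663]
Step 54: x=[4.8242] v=[-0.4989]
Step 55: x=[4.8077] v=[-0.3299]
Step 56: x=[4.7997] v=[-0.1599]
Step 57: x=[4.8002] v=[0.0106]
First v>=0 after going negative at step 57, time=2.8500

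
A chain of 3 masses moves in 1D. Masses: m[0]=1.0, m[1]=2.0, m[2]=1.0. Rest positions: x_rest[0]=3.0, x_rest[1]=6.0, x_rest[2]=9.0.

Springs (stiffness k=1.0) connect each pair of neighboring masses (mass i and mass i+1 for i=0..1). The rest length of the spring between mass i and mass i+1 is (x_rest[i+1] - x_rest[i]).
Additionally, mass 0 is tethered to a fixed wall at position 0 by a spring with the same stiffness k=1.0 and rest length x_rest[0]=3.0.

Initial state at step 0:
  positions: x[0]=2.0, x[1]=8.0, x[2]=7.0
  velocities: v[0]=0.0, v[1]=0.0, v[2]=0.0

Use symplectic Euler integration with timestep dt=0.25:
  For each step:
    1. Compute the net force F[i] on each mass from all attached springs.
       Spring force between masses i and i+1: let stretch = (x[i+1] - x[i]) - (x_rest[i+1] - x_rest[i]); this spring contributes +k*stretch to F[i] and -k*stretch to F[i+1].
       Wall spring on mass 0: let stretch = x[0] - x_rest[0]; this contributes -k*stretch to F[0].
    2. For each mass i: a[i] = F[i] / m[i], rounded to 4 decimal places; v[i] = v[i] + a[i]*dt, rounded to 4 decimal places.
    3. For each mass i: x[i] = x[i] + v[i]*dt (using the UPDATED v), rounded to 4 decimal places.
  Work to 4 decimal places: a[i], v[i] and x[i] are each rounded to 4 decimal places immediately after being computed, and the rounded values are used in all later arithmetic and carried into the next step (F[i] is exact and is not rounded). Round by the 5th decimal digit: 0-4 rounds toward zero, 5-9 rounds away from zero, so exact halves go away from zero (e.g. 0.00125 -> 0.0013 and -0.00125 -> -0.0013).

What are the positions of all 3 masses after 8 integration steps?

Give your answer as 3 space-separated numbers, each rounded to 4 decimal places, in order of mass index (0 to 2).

Step 0: x=[2.0000 8.0000 7.0000] v=[0.0000 0.0000 0.0000]
Step 1: x=[2.2500 7.7813 7.2500] v=[1.0000 -0.8750 1.0000]
Step 2: x=[2.7051 7.3731 7.7207] v=[1.8203 -1.6328 1.8828]
Step 3: x=[3.2829 6.8299 8.3572] v=[2.3110 -2.1729 2.5459]
Step 4: x=[3.8772 6.2236 9.0857] v=[2.3770 -2.4254 2.9141]
Step 5: x=[4.3758 5.6334 9.8229] v=[1.9943 -2.3609 2.9486]
Step 6: x=[4.6795 5.1348 10.4857] v=[1.2148 -1.9944 2.6512]
Step 7: x=[4.7192 4.7892 11.0016] v=[0.1588 -1.3825 2.0635]
Step 8: x=[4.4683 4.6355 11.3167] v=[-1.0035 -0.6147 1.2604]

Answer: 4.4683 4.6355 11.3167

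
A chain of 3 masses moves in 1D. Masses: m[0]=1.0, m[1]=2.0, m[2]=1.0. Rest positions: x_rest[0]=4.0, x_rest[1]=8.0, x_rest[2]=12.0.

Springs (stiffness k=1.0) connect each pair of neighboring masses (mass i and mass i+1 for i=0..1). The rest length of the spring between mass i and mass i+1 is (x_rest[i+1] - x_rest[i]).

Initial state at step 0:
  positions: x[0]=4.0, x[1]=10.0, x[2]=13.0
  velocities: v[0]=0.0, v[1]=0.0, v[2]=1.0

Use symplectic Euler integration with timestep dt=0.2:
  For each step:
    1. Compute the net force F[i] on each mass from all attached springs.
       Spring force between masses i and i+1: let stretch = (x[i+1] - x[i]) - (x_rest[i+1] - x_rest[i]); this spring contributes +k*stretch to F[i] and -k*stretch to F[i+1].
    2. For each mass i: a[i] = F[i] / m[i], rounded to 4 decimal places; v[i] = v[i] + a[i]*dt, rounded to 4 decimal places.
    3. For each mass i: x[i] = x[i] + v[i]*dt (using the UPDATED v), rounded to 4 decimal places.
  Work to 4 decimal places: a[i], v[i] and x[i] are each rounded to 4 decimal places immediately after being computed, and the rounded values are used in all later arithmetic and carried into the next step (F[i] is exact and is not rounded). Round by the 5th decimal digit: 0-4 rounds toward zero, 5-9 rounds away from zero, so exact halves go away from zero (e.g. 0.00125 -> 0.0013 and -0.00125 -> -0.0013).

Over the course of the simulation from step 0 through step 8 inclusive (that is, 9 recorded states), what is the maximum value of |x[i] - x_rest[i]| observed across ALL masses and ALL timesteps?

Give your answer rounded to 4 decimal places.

Answer: 2.7876

Derivation:
Step 0: x=[4.0000 10.0000 13.0000] v=[0.0000 0.0000 1.0000]
Step 1: x=[4.0800 9.9400 13.2400] v=[0.4000 -0.3000 1.2000]
Step 2: x=[4.2344 9.8288 13.5080] v=[0.7720 -0.5560 1.3400]
Step 3: x=[4.4526 9.6793 13.7888] v=[1.0909 -0.7475 1.4042]
Step 4: x=[4.7198 9.5075 14.0653] v=[1.3362 -0.8592 1.3823]
Step 5: x=[5.0185 9.3311 14.3194] v=[1.4937 -0.8822 1.2707]
Step 6: x=[5.3297 9.1682 14.5340] v=[1.5562 -0.8146 1.0730]
Step 7: x=[5.6345 9.0358 14.6940] v=[1.5239 -0.6619 0.7998]
Step 8: x=[5.9153 8.9486 14.7876] v=[1.4042 -0.4362 0.4682]
Max displacement = 2.7876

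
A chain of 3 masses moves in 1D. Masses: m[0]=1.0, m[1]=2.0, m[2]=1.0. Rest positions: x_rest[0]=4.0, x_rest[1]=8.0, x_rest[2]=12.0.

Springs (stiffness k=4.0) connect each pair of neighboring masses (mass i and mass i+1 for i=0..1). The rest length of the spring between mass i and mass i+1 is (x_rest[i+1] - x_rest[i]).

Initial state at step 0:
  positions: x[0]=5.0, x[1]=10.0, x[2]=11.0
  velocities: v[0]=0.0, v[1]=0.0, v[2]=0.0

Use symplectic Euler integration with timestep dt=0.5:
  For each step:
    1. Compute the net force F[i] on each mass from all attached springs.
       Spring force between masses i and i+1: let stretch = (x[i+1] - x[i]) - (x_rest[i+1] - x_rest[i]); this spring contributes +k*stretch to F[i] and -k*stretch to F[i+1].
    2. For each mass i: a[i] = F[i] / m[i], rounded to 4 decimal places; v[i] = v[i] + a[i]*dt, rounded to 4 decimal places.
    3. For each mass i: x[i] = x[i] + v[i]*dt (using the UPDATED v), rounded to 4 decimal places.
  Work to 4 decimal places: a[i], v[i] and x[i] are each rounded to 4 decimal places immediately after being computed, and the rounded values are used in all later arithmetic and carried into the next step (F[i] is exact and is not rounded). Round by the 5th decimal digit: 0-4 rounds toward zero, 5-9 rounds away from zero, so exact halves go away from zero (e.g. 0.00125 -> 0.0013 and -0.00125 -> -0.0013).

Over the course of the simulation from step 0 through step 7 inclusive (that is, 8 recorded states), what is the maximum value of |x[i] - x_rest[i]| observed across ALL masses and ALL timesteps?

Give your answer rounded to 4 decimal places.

Answer: 3.0000

Derivation:
Step 0: x=[5.0000 10.0000 11.0000] v=[0.0000 0.0000 0.0000]
Step 1: x=[6.0000 8.0000 14.0000] v=[2.0000 -4.0000 6.0000]
Step 2: x=[5.0000 8.0000 15.0000] v=[-2.0000 0.0000 2.0000]
Step 3: x=[3.0000 10.0000 13.0000] v=[-4.0000 4.0000 -4.0000]
Step 4: x=[4.0000 10.0000 12.0000] v=[2.0000 0.0000 -2.0000]
Step 5: x=[7.0000 8.0000 13.0000] v=[6.0000 -4.0000 2.0000]
Step 6: x=[7.0000 8.0000 13.0000] v=[0.0000 0.0000 0.0000]
Step 7: x=[4.0000 10.0000 12.0000] v=[-6.0000 4.0000 -2.0000]
Max displacement = 3.0000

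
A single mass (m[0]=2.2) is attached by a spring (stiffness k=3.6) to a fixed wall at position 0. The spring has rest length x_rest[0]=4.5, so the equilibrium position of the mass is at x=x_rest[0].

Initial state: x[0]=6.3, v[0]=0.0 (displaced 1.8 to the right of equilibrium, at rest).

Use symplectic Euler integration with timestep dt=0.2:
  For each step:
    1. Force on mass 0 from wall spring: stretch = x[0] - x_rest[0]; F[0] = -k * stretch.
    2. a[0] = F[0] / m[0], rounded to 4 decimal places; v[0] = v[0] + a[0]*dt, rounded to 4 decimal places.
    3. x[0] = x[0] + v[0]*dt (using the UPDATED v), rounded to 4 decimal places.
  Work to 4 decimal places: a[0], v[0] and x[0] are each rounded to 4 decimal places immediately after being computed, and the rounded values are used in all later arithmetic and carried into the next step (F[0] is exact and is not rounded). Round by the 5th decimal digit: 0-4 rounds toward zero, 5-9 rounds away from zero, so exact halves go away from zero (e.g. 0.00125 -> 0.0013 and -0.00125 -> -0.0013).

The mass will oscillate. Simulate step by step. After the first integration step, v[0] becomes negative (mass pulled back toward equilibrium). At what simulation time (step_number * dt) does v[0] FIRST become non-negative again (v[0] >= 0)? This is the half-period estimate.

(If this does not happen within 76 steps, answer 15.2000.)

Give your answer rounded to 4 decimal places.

Step 0: x=[6.3000] v=[0.0000]
Step 1: x=[6.1822] v=[-0.5891]
Step 2: x=[5.9543] v=[-1.1396]
Step 3: x=[5.6312] v=[-1.6156]
Step 4: x=[5.2340] v=[-1.9858]
Step 5: x=[4.7888] v=[-2.2260]
Step 6: x=[4.3247] v=[-2.3205]
Step 7: x=[3.8721] v=[-2.2631]
Step 8: x=[3.4606] v=[-2.0576]
Step 9: x=[3.1171] v=[-1.7174]
Step 10: x=[2.8641] v=[-1.2648]
Step 11: x=[2.7182] v=[-0.7294]
Step 12: x=[2.6889] v=[-0.1463]
Step 13: x=[2.7782] v=[0.4464]
First v>=0 after going negative at step 13, time=2.6000

Answer: 2.6000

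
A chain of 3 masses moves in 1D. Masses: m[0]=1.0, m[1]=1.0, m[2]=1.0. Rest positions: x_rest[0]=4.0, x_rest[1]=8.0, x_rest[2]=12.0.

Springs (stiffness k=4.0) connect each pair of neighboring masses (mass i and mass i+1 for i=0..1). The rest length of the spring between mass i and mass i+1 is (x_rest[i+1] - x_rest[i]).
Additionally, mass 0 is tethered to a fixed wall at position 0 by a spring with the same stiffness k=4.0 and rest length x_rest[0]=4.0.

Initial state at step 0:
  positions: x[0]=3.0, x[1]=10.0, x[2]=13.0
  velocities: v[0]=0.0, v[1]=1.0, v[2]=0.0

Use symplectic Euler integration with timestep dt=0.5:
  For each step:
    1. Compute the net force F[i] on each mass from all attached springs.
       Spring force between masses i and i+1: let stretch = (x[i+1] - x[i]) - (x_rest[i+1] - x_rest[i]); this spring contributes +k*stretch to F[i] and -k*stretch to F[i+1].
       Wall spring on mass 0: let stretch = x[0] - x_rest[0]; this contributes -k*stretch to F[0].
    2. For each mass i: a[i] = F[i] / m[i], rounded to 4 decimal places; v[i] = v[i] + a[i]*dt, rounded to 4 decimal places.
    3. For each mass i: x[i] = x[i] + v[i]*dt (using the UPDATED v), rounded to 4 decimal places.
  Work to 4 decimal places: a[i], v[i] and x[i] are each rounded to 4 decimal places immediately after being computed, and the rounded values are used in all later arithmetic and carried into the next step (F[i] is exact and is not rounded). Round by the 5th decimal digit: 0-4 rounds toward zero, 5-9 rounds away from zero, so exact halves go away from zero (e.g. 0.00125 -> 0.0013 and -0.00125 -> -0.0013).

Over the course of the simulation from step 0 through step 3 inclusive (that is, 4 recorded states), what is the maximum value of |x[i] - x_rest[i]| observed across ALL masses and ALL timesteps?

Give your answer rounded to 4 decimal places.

Answer: 3.0000

Derivation:
Step 0: x=[3.0000 10.0000 13.0000] v=[0.0000 1.0000 0.0000]
Step 1: x=[7.0000 6.5000 14.0000] v=[8.0000 -7.0000 2.0000]
Step 2: x=[3.5000 11.0000 11.5000] v=[-7.0000 9.0000 -5.0000]
Step 3: x=[4.0000 8.5000 12.5000] v=[1.0000 -5.0000 2.0000]
Max displacement = 3.0000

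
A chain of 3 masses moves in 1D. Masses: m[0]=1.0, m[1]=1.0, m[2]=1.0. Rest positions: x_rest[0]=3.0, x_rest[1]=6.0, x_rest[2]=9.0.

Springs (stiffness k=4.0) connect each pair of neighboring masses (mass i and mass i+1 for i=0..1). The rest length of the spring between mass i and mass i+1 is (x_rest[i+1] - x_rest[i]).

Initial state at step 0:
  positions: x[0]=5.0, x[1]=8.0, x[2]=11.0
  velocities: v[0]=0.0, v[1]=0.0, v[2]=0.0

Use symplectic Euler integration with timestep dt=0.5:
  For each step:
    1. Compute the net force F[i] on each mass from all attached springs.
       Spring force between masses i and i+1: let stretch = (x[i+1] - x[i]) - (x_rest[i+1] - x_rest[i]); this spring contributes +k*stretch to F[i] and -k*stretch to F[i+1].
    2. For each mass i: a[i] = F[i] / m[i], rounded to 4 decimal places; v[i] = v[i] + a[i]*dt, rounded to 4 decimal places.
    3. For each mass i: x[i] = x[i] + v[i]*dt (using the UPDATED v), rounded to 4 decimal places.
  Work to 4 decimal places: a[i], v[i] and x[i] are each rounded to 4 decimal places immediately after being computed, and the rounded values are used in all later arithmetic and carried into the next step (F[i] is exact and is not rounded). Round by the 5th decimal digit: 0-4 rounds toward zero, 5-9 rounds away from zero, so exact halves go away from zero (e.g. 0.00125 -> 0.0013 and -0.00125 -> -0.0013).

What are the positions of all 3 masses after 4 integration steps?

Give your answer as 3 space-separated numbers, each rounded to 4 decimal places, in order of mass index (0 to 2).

Step 0: x=[5.0000 8.0000 11.0000] v=[0.0000 0.0000 0.0000]
Step 1: x=[5.0000 8.0000 11.0000] v=[0.0000 0.0000 0.0000]
Step 2: x=[5.0000 8.0000 11.0000] v=[0.0000 0.0000 0.0000]
Step 3: x=[5.0000 8.0000 11.0000] v=[0.0000 0.0000 0.0000]
Step 4: x=[5.0000 8.0000 11.0000] v=[0.0000 0.0000 0.0000]

Answer: 5.0000 8.0000 11.0000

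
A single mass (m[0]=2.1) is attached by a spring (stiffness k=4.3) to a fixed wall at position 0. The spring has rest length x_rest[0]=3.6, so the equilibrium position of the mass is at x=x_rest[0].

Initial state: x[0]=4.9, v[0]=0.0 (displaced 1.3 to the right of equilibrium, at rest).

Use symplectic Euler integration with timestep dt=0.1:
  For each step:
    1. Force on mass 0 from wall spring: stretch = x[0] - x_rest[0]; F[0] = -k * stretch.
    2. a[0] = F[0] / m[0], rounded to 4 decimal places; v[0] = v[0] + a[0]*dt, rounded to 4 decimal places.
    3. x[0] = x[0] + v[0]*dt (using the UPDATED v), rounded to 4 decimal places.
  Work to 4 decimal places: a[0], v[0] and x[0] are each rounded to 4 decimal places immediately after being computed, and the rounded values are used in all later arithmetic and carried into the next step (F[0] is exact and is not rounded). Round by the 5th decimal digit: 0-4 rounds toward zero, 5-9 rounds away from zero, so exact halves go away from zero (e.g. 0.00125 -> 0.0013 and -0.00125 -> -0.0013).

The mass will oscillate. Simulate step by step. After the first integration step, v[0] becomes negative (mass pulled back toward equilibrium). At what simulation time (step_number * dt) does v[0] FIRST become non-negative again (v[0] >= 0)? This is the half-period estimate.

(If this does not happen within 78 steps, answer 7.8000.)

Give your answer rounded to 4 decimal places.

Answer: 2.2000

Derivation:
Step 0: x=[4.9000] v=[0.0000]
Step 1: x=[4.8734] v=[-0.2662]
Step 2: x=[4.8207] v=[-0.5269]
Step 3: x=[4.7430] v=[-0.7769]
Step 4: x=[4.6419] v=[-1.0109]
Step 5: x=[4.5195] v=[-1.2242]
Step 6: x=[4.3783] v=[-1.4125]
Step 7: x=[4.2211] v=[-1.5719]
Step 8: x=[4.0512] v=[-1.6991]
Step 9: x=[3.8721] v=[-1.7915]
Step 10: x=[3.6874] v=[-1.8472]
Step 11: x=[3.5009] v=[-1.8651]
Step 12: x=[3.3164] v=[-1.8448]
Step 13: x=[3.1377] v=[-1.7867]
Step 14: x=[2.9685] v=[-1.6920]
Step 15: x=[2.8122] v=[-1.5627]
Step 16: x=[2.6721] v=[-1.4014]
Step 17: x=[2.5510] v=[-1.2114]
Step 18: x=[2.4513] v=[-0.9966]
Step 19: x=[2.3752] v=[-0.7614]
Step 20: x=[2.3241] v=[-0.5106]
Step 21: x=[2.2992] v=[-0.2493]
Step 22: x=[2.3009] v=[0.0171]
First v>=0 after going negative at step 22, time=2.2000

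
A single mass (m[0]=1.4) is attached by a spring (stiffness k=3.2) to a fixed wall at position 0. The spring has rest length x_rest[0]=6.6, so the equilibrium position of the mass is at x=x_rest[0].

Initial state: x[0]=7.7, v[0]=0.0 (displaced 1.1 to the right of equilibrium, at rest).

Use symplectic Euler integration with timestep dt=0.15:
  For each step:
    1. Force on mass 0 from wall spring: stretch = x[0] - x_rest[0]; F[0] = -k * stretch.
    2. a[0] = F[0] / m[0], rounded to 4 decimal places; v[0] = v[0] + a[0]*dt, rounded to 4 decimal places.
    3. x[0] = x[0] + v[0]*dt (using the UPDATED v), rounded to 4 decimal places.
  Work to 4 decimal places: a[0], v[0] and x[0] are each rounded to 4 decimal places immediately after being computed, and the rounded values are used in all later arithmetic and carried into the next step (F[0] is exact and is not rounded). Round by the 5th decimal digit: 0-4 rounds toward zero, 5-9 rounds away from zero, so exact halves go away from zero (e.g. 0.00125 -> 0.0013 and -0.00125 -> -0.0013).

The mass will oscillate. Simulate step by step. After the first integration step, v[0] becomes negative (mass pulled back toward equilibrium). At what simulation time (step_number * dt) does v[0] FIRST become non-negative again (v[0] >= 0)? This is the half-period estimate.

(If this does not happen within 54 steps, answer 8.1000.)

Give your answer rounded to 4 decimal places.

Answer: 2.1000

Derivation:
Step 0: x=[7.7000] v=[0.0000]
Step 1: x=[7.6434] v=[-0.3771]
Step 2: x=[7.5332] v=[-0.7348]
Step 3: x=[7.3750] v=[-1.0548]
Step 4: x=[7.1769] v=[-1.3205]
Step 5: x=[6.9492] v=[-1.5183]
Step 6: x=[6.7035] v=[-1.6380]
Step 7: x=[6.4525] v=[-1.6735]
Step 8: x=[6.2091] v=[-1.6229]
Step 9: x=[5.9858] v=[-1.4889]
Step 10: x=[5.7941] v=[-1.2783]
Step 11: x=[5.6438] v=[-1.0020]
Step 12: x=[5.5427] v=[-0.6742]
Step 13: x=[5.4959] v=[-0.3117]
Step 14: x=[5.5059] v=[0.0669]
First v>=0 after going negative at step 14, time=2.1000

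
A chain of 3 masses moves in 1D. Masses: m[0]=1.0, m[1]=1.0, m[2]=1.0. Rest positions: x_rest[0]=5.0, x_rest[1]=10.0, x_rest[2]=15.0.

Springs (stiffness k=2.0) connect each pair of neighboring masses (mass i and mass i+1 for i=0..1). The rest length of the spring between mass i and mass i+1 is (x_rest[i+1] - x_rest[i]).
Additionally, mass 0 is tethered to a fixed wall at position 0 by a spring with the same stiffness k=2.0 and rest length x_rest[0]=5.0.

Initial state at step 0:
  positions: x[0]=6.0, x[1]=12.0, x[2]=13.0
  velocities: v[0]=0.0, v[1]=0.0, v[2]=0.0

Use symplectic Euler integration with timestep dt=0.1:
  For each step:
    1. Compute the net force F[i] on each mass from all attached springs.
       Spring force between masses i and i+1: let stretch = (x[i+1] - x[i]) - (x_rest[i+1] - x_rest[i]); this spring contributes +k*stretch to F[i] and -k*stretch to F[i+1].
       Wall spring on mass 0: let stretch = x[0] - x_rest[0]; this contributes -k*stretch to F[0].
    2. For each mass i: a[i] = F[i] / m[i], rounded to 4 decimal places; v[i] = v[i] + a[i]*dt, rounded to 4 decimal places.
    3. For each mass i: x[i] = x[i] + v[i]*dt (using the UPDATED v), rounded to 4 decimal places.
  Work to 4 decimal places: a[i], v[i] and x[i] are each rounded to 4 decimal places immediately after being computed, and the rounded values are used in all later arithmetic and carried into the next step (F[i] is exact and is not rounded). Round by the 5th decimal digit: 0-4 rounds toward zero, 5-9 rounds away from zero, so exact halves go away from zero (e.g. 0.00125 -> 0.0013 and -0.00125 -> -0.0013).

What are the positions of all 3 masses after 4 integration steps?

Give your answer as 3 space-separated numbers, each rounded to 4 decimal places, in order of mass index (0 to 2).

Answer: 5.9713 11.0817 13.7473

Derivation:
Step 0: x=[6.0000 12.0000 13.0000] v=[0.0000 0.0000 0.0000]
Step 1: x=[6.0000 11.9000 13.0800] v=[0.0000 -1.0000 0.8000]
Step 2: x=[5.9980 11.7056 13.2364] v=[-0.0200 -1.9440 1.5640]
Step 3: x=[5.9902 11.4277 13.4622] v=[-0.0781 -2.7794 2.2578]
Step 4: x=[5.9713 11.0817 13.7473] v=[-0.1886 -3.4600 2.8509]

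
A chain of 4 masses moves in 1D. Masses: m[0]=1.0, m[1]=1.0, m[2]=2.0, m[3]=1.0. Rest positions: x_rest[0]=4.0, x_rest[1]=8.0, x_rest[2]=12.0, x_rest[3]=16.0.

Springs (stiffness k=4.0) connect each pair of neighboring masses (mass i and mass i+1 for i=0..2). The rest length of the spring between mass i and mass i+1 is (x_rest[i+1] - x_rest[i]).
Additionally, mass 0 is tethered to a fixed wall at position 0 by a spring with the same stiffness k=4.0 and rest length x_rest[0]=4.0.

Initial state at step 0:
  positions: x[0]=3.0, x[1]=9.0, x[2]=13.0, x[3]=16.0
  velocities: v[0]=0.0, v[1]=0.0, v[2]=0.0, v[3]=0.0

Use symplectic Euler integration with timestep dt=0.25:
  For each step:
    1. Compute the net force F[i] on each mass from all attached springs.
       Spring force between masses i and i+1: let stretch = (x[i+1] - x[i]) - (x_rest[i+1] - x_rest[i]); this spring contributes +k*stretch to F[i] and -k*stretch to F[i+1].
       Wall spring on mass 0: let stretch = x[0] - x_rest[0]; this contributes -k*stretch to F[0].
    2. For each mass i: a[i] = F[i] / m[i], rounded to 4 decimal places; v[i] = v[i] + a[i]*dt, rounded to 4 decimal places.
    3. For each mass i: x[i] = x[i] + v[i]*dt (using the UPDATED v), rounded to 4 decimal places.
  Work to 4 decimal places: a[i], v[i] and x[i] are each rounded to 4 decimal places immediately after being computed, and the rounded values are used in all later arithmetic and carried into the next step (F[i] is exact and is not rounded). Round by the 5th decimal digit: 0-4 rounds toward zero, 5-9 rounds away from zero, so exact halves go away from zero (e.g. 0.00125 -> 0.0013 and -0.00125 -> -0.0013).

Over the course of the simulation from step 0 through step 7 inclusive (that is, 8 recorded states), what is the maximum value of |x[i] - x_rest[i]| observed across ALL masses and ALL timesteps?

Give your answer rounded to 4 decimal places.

Answer: 1.3516

Derivation:
Step 0: x=[3.0000 9.0000 13.0000 16.0000] v=[0.0000 0.0000 0.0000 0.0000]
Step 1: x=[3.7500 8.5000 12.8750 16.2500] v=[3.0000 -2.0000 -0.5000 1.0000]
Step 2: x=[4.7500 7.9063 12.6250 16.6563] v=[4.0000 -2.3750 -1.0000 1.6250]
Step 3: x=[5.3516 7.7032 12.2891 17.0547] v=[2.4063 -0.8126 -1.3437 1.5937]
Step 4: x=[5.2032 8.0586 11.9756 17.2617] v=[-0.5937 1.4217 -1.2539 0.8281]
Step 5: x=[4.4678 8.6794 11.8333 17.1472] v=[-2.9415 2.4833 -0.5694 -0.4580]
Step 6: x=[3.6684 9.0358 11.9610 16.7042] v=[-3.1977 1.4256 0.5106 -1.7719]
Step 7: x=[3.2937 8.7817 12.3159 16.0754] v=[-1.4987 -1.0166 1.4196 -2.5151]
Max displacement = 1.3516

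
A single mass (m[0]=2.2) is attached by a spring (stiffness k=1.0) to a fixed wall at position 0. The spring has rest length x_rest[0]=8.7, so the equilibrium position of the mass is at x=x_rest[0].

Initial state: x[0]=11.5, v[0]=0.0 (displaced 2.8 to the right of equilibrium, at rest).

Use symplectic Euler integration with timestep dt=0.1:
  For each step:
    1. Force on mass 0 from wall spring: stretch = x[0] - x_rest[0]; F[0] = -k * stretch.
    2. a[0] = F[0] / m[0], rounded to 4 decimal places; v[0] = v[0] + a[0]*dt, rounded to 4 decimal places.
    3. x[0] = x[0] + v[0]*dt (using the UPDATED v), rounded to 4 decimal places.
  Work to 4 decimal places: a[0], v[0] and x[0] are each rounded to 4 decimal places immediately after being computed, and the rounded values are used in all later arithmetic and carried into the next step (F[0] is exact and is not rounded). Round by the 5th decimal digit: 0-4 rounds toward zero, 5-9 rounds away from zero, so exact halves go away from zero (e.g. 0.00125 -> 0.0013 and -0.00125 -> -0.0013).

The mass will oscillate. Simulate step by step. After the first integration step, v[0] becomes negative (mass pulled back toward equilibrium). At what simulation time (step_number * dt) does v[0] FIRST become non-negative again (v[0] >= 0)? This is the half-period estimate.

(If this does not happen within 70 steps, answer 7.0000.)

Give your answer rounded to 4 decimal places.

Step 0: x=[11.5000] v=[0.0000]
Step 1: x=[11.4873] v=[-0.1273]
Step 2: x=[11.4619] v=[-0.2540]
Step 3: x=[11.4240] v=[-0.3795]
Step 4: x=[11.3737] v=[-0.5033]
Step 5: x=[11.3112] v=[-0.6248]
Step 6: x=[11.2369] v=[-0.7435]
Step 7: x=[11.1510] v=[-0.8588]
Step 8: x=[11.0540] v=[-0.9702]
Step 9: x=[10.9463] v=[-1.0772]
Step 10: x=[10.8284] v=[-1.1793]
Step 11: x=[10.7008] v=[-1.2761]
Step 12: x=[10.5641] v=[-1.3671]
Step 13: x=[10.4189] v=[-1.4518]
Step 14: x=[10.2659] v=[-1.5299]
Step 15: x=[10.1058] v=[-1.6011]
Step 16: x=[9.9393] v=[-1.6650]
Step 17: x=[9.7672] v=[-1.7213]
Step 18: x=[9.5902] v=[-1.7698]
Step 19: x=[9.4092] v=[-1.8103]
Step 20: x=[9.2250] v=[-1.8425]
Step 21: x=[9.0384] v=[-1.8664]
Step 22: x=[8.8502] v=[-1.8818]
Step 23: x=[8.6613] v=[-1.8886]
Step 24: x=[8.4726] v=[-1.8868]
Step 25: x=[8.2850] v=[-1.8765]
Step 26: x=[8.0992] v=[-1.8576]
Step 27: x=[7.9162] v=[-1.8303]
Step 28: x=[7.7367] v=[-1.7947]
Step 29: x=[7.5616] v=[-1.7509]
Step 30: x=[7.3917] v=[-1.6992]
Step 31: x=[7.2277] v=[-1.6397]
Step 32: x=[7.0704] v=[-1.5728]
Step 33: x=[6.9205] v=[-1.4987]
Step 34: x=[6.7787] v=[-1.4178]
Step 35: x=[6.6457] v=[-1.3305]
Step 36: x=[6.5220] v=[-1.2371]
Step 37: x=[6.4082] v=[-1.1381]
Step 38: x=[6.3048] v=[-1.0339]
Step 39: x=[6.2123] v=[-0.9250]
Step 40: x=[6.1311] v=[-0.8119]
Step 41: x=[6.0616] v=[-0.6951]
Step 42: x=[6.0041] v=[-0.5752]
Step 43: x=[5.9588] v=[-0.4527]
Step 44: x=[5.9260] v=[-0.3281]
Step 45: x=[5.9058] v=[-0.2020]
Step 46: x=[5.8983] v=[-0.0750]
Step 47: x=[5.9035] v=[0.0524]
First v>=0 after going negative at step 47, time=4.7000

Answer: 4.7000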